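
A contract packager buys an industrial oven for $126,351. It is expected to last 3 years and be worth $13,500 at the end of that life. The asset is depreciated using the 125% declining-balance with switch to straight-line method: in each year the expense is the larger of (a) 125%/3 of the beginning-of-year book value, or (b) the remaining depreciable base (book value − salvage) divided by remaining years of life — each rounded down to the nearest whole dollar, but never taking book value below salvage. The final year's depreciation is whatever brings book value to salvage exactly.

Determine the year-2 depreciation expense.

Depreciable base = $126,351 − $13,500 = $112,851.
Year 1: DB = ⌊$126,351 × 125%/3⌋ = $52,646; SL = ⌊$112,851/3⌋ = $37,617 → take DB $52,646. Book value $73,705.
Year 2: DB = ⌊$73,705 × 125%/3⌋ = $30,710; SL = ⌊$60,205/2⌋ = $30,102 → take DB $30,710. Book value $42,995.

$30,710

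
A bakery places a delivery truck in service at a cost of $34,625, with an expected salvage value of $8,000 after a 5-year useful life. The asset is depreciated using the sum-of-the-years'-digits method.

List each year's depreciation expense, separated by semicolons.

Depreciable base = $34,625 − $8,000 = $26,625.
Sum of the years' digits = 5+4+3+2+1 = 15.
Year 1: $26,625 × 5/15 = $8,875. Book value $25,750.
Year 2: $26,625 × 4/15 = $7,100. Book value $18,650.
Year 3: $26,625 × 3/15 = $5,325. Book value $13,325.
Year 4: $26,625 × 2/15 = $3,550. Book value $9,775.
Year 5: $26,625 × 1/15 = $1,775. Book value $8,000.

$8,875; $7,100; $5,325; $3,550; $1,775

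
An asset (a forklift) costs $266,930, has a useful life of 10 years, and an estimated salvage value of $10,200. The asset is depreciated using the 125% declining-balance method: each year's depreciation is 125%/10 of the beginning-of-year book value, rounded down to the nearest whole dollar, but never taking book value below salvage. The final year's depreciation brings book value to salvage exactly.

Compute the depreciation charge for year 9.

Depreciable base = $266,930 − $10,200 = $256,730.
Year 1: ⌊$266,930 × 125%/10⌋ = $33,366. Book value $233,564.
Year 2: ⌊$233,564 × 125%/10⌋ = $29,195. Book value $204,369.
Year 3: ⌊$204,369 × 125%/10⌋ = $25,546. Book value $178,823.
Year 4: ⌊$178,823 × 125%/10⌋ = $22,352. Book value $156,471.
Year 5: ⌊$156,471 × 125%/10⌋ = $19,558. Book value $136,913.
Year 6: ⌊$136,913 × 125%/10⌋ = $17,114. Book value $119,799.
Year 7: ⌊$119,799 × 125%/10⌋ = $14,974. Book value $104,825.
Year 8: ⌊$104,825 × 125%/10⌋ = $13,103. Book value $91,722.
Year 9: ⌊$91,722 × 125%/10⌋ = $11,465. Book value $80,257.

$11,465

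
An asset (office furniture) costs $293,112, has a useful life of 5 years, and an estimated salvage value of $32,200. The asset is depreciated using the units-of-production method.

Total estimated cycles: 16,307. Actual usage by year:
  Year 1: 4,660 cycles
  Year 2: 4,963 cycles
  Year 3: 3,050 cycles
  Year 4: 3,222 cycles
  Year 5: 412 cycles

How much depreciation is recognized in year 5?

Depreciable base = $293,112 − $32,200 = $260,912.
Rate = $260,912 / 16,307 cycles = $16 per cycle.
Year 1: 4,660 × $16 = $74,560. Book value $218,552.
Year 2: 4,963 × $16 = $79,408. Book value $139,144.
Year 3: 3,050 × $16 = $48,800. Book value $90,344.
Year 4: 3,222 × $16 = $51,552. Book value $38,792.
Year 5: 412 × $16 = $6,592. Book value $32,200.

$6,592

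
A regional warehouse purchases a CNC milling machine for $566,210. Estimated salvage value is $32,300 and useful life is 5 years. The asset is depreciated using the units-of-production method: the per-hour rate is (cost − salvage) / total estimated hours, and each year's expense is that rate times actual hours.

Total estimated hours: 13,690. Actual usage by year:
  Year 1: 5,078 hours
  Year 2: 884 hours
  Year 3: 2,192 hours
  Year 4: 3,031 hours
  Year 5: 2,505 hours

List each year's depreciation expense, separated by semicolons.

Depreciable base = $566,210 − $32,300 = $533,910.
Rate = $533,910 / 13,690 hours = $39 per hour.
Year 1: 5,078 × $39 = $198,042. Book value $368,168.
Year 2: 884 × $39 = $34,476. Book value $333,692.
Year 3: 2,192 × $39 = $85,488. Book value $248,204.
Year 4: 3,031 × $39 = $118,209. Book value $129,995.
Year 5: 2,505 × $39 = $97,695. Book value $32,300.

$198,042; $34,476; $85,488; $118,209; $97,695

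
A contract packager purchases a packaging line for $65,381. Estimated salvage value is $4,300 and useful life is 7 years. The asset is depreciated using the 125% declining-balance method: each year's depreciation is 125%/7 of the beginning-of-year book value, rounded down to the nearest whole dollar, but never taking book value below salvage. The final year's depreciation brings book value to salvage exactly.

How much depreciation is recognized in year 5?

Depreciable base = $65,381 − $4,300 = $61,081.
Year 1: ⌊$65,381 × 125%/7⌋ = $11,675. Book value $53,706.
Year 2: ⌊$53,706 × 125%/7⌋ = $9,590. Book value $44,116.
Year 3: ⌊$44,116 × 125%/7⌋ = $7,877. Book value $36,239.
Year 4: ⌊$36,239 × 125%/7⌋ = $6,471. Book value $29,768.
Year 5: ⌊$29,768 × 125%/7⌋ = $5,315. Book value $24,453.

$5,315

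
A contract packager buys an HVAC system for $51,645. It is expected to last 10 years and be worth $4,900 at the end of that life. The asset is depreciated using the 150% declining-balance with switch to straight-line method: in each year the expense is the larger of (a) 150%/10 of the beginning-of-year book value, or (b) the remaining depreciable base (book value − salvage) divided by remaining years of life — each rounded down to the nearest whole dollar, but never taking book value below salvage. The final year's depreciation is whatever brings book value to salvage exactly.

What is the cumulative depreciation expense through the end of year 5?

Depreciable base = $51,645 − $4,900 = $46,745.
Year 1: DB = ⌊$51,645 × 150%/10⌋ = $7,746; SL = ⌊$46,745/10⌋ = $4,674 → take DB $7,746. Book value $43,899.
Year 2: DB = ⌊$43,899 × 150%/10⌋ = $6,584; SL = ⌊$38,999/9⌋ = $4,333 → take DB $6,584. Book value $37,315.
Year 3: DB = ⌊$37,315 × 150%/10⌋ = $5,597; SL = ⌊$32,415/8⌋ = $4,051 → take DB $5,597. Book value $31,718.
Year 4: DB = ⌊$31,718 × 150%/10⌋ = $4,757; SL = ⌊$26,818/7⌋ = $3,831 → take DB $4,757. Book value $26,961.
Year 5: DB = ⌊$26,961 × 150%/10⌋ = $4,044; SL = ⌊$22,061/6⌋ = $3,676 → take DB $4,044. Book value $22,917.
Accumulated through year 5 = $51,645 − $22,917 = $28,728.

$28,728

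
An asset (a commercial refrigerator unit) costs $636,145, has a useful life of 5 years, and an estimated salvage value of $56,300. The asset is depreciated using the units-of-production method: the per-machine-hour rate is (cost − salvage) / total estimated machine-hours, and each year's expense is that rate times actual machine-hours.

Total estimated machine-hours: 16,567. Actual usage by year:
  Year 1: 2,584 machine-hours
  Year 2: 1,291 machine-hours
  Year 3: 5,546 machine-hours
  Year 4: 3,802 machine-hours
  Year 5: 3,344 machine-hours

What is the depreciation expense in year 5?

$117,040

Depreciable base = $636,145 − $56,300 = $579,845.
Rate = $579,845 / 16,567 machine-hours = $35 per machine-hour.
Year 1: 2,584 × $35 = $90,440. Book value $545,705.
Year 2: 1,291 × $35 = $45,185. Book value $500,520.
Year 3: 5,546 × $35 = $194,110. Book value $306,410.
Year 4: 3,802 × $35 = $133,070. Book value $173,340.
Year 5: 3,344 × $35 = $117,040. Book value $56,300.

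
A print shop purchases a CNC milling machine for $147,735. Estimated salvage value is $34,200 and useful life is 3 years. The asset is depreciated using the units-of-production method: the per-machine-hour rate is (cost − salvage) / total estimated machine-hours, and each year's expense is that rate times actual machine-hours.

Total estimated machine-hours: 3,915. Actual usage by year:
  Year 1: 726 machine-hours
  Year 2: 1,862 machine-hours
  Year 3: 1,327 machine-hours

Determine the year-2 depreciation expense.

Depreciable base = $147,735 − $34,200 = $113,535.
Rate = $113,535 / 3,915 machine-hours = $29 per machine-hour.
Year 1: 726 × $29 = $21,054. Book value $126,681.
Year 2: 1,862 × $29 = $53,998. Book value $72,683.

$53,998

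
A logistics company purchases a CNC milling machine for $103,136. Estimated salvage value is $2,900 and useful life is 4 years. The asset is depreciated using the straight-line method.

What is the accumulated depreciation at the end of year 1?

Depreciable base = $103,136 − $2,900 = $100,236.
Annual expense = $100,236 / 4 = $25,059.
End of year 1: book value $78,077.
Accumulated through year 1 = $103,136 − $78,077 = $25,059.

$25,059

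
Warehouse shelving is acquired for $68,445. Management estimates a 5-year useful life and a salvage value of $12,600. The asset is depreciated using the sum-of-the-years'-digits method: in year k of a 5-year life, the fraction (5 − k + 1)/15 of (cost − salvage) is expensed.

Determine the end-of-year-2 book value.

Depreciable base = $68,445 − $12,600 = $55,845.
Sum of the years' digits = 5+4+3+2+1 = 15.
Year 1: $55,845 × 5/15 = $18,615. Book value $49,830.
Year 2: $55,845 × 4/15 = $14,892. Book value $34,938.

$34,938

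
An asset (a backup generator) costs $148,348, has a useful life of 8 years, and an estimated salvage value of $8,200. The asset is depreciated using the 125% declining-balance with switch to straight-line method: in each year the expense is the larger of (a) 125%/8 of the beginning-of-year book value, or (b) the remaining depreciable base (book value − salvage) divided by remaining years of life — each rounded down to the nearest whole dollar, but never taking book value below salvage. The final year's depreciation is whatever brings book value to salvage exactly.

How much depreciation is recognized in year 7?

Depreciable base = $148,348 − $8,200 = $140,148.
Year 1: DB = ⌊$148,348 × 125%/8⌋ = $23,179; SL = ⌊$140,148/8⌋ = $17,518 → take DB $23,179. Book value $125,169.
Year 2: DB = ⌊$125,169 × 125%/8⌋ = $19,557; SL = ⌊$116,969/7⌋ = $16,709 → take DB $19,557. Book value $105,612.
Year 3: DB = ⌊$105,612 × 125%/8⌋ = $16,501; SL = ⌊$97,412/6⌋ = $16,235 → take DB $16,501. Book value $89,111.
Year 4: DB = ⌊$89,111 × 125%/8⌋ = $13,923; SL = ⌊$80,911/5⌋ = $16,182 → take SL $16,182. Book value $72,929.
Year 5: DB = ⌊$72,929 × 125%/8⌋ = $11,395; SL = ⌊$64,729/4⌋ = $16,182 → take SL $16,182. Book value $56,747.
Year 6: DB = ⌊$56,747 × 125%/8⌋ = $8,866; SL = ⌊$48,547/3⌋ = $16,182 → take SL $16,182. Book value $40,565.
Year 7: DB = ⌊$40,565 × 125%/8⌋ = $6,338; SL = ⌊$32,365/2⌋ = $16,182 → take SL $16,182. Book value $24,383.

$16,182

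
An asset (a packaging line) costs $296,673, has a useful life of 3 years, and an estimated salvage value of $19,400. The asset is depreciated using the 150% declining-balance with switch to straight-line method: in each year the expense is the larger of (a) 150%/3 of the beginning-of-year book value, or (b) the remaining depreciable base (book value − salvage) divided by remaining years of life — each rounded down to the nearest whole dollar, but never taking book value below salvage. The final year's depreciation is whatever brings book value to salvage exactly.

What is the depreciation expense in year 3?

$54,769

Depreciable base = $296,673 − $19,400 = $277,273.
Year 1: DB = ⌊$296,673 × 150%/3⌋ = $148,336; SL = ⌊$277,273/3⌋ = $92,424 → take DB $148,336. Book value $148,337.
Year 2: DB = ⌊$148,337 × 150%/3⌋ = $74,168; SL = ⌊$128,937/2⌋ = $64,468 → take DB $74,168. Book value $74,169.
Year 3 (final): $74,169 − $19,400 = $54,769. Book value $19,400.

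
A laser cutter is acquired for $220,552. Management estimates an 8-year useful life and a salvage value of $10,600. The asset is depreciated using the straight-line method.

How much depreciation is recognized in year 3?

$26,244

Depreciable base = $220,552 − $10,600 = $209,952.
Annual expense = $209,952 / 8 = $26,244.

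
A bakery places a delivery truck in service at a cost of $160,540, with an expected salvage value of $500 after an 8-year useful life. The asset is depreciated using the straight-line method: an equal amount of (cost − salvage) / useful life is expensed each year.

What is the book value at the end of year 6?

Depreciable base = $160,540 − $500 = $160,040.
Annual expense = $160,040 / 8 = $20,005.
End of year 1: book value $140,535.
End of year 2: book value $120,530.
End of year 3: book value $100,525.
End of year 4: book value $80,520.
End of year 5: book value $60,515.
End of year 6: book value $40,510.

$40,510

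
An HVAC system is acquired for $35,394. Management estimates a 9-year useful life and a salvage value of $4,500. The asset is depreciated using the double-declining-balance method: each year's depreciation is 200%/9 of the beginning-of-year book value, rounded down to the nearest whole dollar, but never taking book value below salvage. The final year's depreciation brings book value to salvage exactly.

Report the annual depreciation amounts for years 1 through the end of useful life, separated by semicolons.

$7,865; $6,117; $4,758; $3,700; $2,878; $2,239; $1,741; $1,354; $242

Depreciable base = $35,394 − $4,500 = $30,894.
Year 1: ⌊$35,394 × 200%/9⌋ = $7,865. Book value $27,529.
Year 2: ⌊$27,529 × 200%/9⌋ = $6,117. Book value $21,412.
Year 3: ⌊$21,412 × 200%/9⌋ = $4,758. Book value $16,654.
Year 4: ⌊$16,654 × 200%/9⌋ = $3,700. Book value $12,954.
Year 5: ⌊$12,954 × 200%/9⌋ = $2,878. Book value $10,076.
Year 6: ⌊$10,076 × 200%/9⌋ = $2,239. Book value $7,837.
Year 7: ⌊$7,837 × 200%/9⌋ = $1,741. Book value $6,096.
Year 8: ⌊$6,096 × 200%/9⌋ = $1,354. Book value $4,742.
Year 9 (final): $4,742 − $4,500 = $242. Book value $4,500.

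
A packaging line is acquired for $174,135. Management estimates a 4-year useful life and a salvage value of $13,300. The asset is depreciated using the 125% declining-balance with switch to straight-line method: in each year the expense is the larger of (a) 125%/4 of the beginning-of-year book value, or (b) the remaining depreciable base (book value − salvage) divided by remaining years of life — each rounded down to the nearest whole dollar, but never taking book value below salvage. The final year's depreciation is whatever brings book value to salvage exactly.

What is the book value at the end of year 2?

Depreciable base = $174,135 − $13,300 = $160,835.
Year 1: DB = ⌊$174,135 × 125%/4⌋ = $54,417; SL = ⌊$160,835/4⌋ = $40,208 → take DB $54,417. Book value $119,718.
Year 2: DB = ⌊$119,718 × 125%/4⌋ = $37,411; SL = ⌊$106,418/3⌋ = $35,472 → take DB $37,411. Book value $82,307.

$82,307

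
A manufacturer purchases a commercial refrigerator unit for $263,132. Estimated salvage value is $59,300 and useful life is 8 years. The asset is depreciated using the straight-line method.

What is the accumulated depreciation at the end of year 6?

$152,874

Depreciable base = $263,132 − $59,300 = $203,832.
Annual expense = $203,832 / 8 = $25,479.
End of year 1: book value $237,653.
End of year 2: book value $212,174.
End of year 3: book value $186,695.
End of year 4: book value $161,216.
End of year 5: book value $135,737.
End of year 6: book value $110,258.
Accumulated through year 6 = $263,132 − $110,258 = $152,874.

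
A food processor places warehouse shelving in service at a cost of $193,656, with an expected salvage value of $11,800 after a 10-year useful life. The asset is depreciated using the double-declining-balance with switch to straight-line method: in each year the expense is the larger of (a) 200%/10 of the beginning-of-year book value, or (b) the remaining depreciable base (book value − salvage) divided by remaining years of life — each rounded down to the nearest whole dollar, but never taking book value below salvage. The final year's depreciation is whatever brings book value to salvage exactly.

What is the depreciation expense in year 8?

Depreciable base = $193,656 − $11,800 = $181,856.
Year 1: DB = ⌊$193,656 × 200%/10⌋ = $38,731; SL = ⌊$181,856/10⌋ = $18,185 → take DB $38,731. Book value $154,925.
Year 2: DB = ⌊$154,925 × 200%/10⌋ = $30,985; SL = ⌊$143,125/9⌋ = $15,902 → take DB $30,985. Book value $123,940.
Year 3: DB = ⌊$123,940 × 200%/10⌋ = $24,788; SL = ⌊$112,140/8⌋ = $14,017 → take DB $24,788. Book value $99,152.
Year 4: DB = ⌊$99,152 × 200%/10⌋ = $19,830; SL = ⌊$87,352/7⌋ = $12,478 → take DB $19,830. Book value $79,322.
Year 5: DB = ⌊$79,322 × 200%/10⌋ = $15,864; SL = ⌊$67,522/6⌋ = $11,253 → take DB $15,864. Book value $63,458.
Year 6: DB = ⌊$63,458 × 200%/10⌋ = $12,691; SL = ⌊$51,658/5⌋ = $10,331 → take DB $12,691. Book value $50,767.
Year 7: DB = ⌊$50,767 × 200%/10⌋ = $10,153; SL = ⌊$38,967/4⌋ = $9,741 → take DB $10,153. Book value $40,614.
Year 8: DB = ⌊$40,614 × 200%/10⌋ = $8,122; SL = ⌊$28,814/3⌋ = $9,604 → take SL $9,604. Book value $31,010.

$9,604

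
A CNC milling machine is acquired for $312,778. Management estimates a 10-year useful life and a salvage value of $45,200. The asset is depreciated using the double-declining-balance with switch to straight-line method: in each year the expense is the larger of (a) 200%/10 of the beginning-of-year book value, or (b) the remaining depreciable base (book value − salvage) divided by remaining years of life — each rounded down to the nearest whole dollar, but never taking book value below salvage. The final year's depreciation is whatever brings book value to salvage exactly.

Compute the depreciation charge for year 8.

Depreciable base = $312,778 − $45,200 = $267,578.
Year 1: DB = ⌊$312,778 × 200%/10⌋ = $62,555; SL = ⌊$267,578/10⌋ = $26,757 → take DB $62,555. Book value $250,223.
Year 2: DB = ⌊$250,223 × 200%/10⌋ = $50,044; SL = ⌊$205,023/9⌋ = $22,780 → take DB $50,044. Book value $200,179.
Year 3: DB = ⌊$200,179 × 200%/10⌋ = $40,035; SL = ⌊$154,979/8⌋ = $19,372 → take DB $40,035. Book value $160,144.
Year 4: DB = ⌊$160,144 × 200%/10⌋ = $32,028; SL = ⌊$114,944/7⌋ = $16,420 → take DB $32,028. Book value $128,116.
Year 5: DB = ⌊$128,116 × 200%/10⌋ = $25,623; SL = ⌊$82,916/6⌋ = $13,819 → take DB $25,623. Book value $102,493.
Year 6: DB = ⌊$102,493 × 200%/10⌋ = $20,498; SL = ⌊$57,293/5⌋ = $11,458 → take DB $20,498. Book value $81,995.
Year 7: DB = ⌊$81,995 × 200%/10⌋ = $16,399; SL = ⌊$36,795/4⌋ = $9,198 → take DB $16,399. Book value $65,596.
Year 8: DB = ⌊$65,596 × 200%/10⌋ = $13,119; SL = ⌊$20,396/3⌋ = $6,798 → take DB $13,119. Book value $52,477.

$13,119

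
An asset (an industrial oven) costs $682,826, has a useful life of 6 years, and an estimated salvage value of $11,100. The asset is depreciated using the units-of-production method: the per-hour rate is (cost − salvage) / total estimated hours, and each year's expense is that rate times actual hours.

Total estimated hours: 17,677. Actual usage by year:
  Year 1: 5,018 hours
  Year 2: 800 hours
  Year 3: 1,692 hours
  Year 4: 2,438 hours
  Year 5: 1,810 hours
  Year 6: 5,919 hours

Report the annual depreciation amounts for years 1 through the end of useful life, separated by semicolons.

Depreciable base = $682,826 − $11,100 = $671,726.
Rate = $671,726 / 17,677 hours = $38 per hour.
Year 1: 5,018 × $38 = $190,684. Book value $492,142.
Year 2: 800 × $38 = $30,400. Book value $461,742.
Year 3: 1,692 × $38 = $64,296. Book value $397,446.
Year 4: 2,438 × $38 = $92,644. Book value $304,802.
Year 5: 1,810 × $38 = $68,780. Book value $236,022.
Year 6: 5,919 × $38 = $224,922. Book value $11,100.

$190,684; $30,400; $64,296; $92,644; $68,780; $224,922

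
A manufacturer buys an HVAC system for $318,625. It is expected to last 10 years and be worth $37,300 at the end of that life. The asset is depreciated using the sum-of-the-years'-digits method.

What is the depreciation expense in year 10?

Depreciable base = $318,625 − $37,300 = $281,325.
Sum of the years' digits = 10+9+8+7+6+5+4+3+2+1 = 55.
Year 1: $281,325 × 10/55 = $51,150. Book value $267,475.
Year 2: $281,325 × 9/55 = $46,035. Book value $221,440.
Year 3: $281,325 × 8/55 = $40,920. Book value $180,520.
Year 4: $281,325 × 7/55 = $35,805. Book value $144,715.
Year 5: $281,325 × 6/55 = $30,690. Book value $114,025.
Year 6: $281,325 × 5/55 = $25,575. Book value $88,450.
Year 7: $281,325 × 4/55 = $20,460. Book value $67,990.
Year 8: $281,325 × 3/55 = $15,345. Book value $52,645.
Year 9: $281,325 × 2/55 = $10,230. Book value $42,415.
Year 10: $281,325 × 1/55 = $5,115. Book value $37,300.

$5,115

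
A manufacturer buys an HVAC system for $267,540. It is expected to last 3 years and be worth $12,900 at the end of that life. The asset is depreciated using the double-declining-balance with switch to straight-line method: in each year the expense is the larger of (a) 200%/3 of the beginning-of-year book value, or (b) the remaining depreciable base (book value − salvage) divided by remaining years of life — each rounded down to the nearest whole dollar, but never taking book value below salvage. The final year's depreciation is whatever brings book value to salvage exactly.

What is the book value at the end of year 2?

$29,727

Depreciable base = $267,540 − $12,900 = $254,640.
Year 1: DB = ⌊$267,540 × 200%/3⌋ = $178,360; SL = ⌊$254,640/3⌋ = $84,880 → take DB $178,360. Book value $89,180.
Year 2: DB = ⌊$89,180 × 200%/3⌋ = $59,453; SL = ⌊$76,280/2⌋ = $38,140 → take DB $59,453. Book value $29,727.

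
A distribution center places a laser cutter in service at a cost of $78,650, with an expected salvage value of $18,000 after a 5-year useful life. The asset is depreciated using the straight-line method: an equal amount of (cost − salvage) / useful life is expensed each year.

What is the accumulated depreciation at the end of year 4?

Depreciable base = $78,650 − $18,000 = $60,650.
Annual expense = $60,650 / 5 = $12,130.
End of year 1: book value $66,520.
End of year 2: book value $54,390.
End of year 3: book value $42,260.
End of year 4: book value $30,130.
Accumulated through year 4 = $78,650 − $30,130 = $48,520.

$48,520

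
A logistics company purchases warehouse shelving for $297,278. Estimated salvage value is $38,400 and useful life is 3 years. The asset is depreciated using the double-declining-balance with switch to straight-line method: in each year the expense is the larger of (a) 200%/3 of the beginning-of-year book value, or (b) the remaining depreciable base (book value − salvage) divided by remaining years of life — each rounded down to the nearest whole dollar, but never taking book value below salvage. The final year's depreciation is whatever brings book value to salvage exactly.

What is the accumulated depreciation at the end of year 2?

Depreciable base = $297,278 − $38,400 = $258,878.
Year 1: DB = ⌊$297,278 × 200%/3⌋ = $198,185; SL = ⌊$258,878/3⌋ = $86,292 → take DB $198,185. Book value $99,093.
Year 2: DB = ⌊$99,093 × 200%/3⌋ = $66,062; SL = ⌊$60,693/2⌋ = $30,346 → take DB $66,062, capped at $60,693. Book value $38,400.
Accumulated through year 2 = $297,278 − $38,400 = $258,878.

$258,878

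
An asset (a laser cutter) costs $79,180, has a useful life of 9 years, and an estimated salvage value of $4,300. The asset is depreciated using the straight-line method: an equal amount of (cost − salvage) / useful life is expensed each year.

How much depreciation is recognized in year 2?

Depreciable base = $79,180 − $4,300 = $74,880.
Annual expense = $74,880 / 9 = $8,320.

$8,320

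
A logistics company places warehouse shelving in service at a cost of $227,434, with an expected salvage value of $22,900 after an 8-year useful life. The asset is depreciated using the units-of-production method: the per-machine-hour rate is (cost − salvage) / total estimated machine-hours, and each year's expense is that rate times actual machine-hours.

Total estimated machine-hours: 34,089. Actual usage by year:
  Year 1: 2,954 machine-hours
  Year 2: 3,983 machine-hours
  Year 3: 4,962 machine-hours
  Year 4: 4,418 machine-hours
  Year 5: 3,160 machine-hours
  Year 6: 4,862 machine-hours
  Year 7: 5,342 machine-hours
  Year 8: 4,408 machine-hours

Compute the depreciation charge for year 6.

Depreciable base = $227,434 − $22,900 = $204,534.
Rate = $204,534 / 34,089 machine-hours = $6 per machine-hour.
Year 1: 2,954 × $6 = $17,724. Book value $209,710.
Year 2: 3,983 × $6 = $23,898. Book value $185,812.
Year 3: 4,962 × $6 = $29,772. Book value $156,040.
Year 4: 4,418 × $6 = $26,508. Book value $129,532.
Year 5: 3,160 × $6 = $18,960. Book value $110,572.
Year 6: 4,862 × $6 = $29,172. Book value $81,400.

$29,172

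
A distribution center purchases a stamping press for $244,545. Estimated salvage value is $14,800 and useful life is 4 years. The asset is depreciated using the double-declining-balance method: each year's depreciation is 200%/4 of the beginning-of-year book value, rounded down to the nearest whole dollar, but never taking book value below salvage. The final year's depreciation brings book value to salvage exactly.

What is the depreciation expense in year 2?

Depreciable base = $244,545 − $14,800 = $229,745.
Year 1: ⌊$244,545 × 200%/4⌋ = $122,272. Book value $122,273.
Year 2: ⌊$122,273 × 200%/4⌋ = $61,136. Book value $61,137.

$61,136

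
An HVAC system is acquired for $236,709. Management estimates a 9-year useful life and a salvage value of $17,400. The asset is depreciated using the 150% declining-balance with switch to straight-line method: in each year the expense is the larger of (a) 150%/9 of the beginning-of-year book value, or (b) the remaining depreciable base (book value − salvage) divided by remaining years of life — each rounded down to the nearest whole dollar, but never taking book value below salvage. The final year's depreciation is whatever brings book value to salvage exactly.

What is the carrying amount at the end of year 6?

$75,453

Depreciable base = $236,709 − $17,400 = $219,309.
Year 1: DB = ⌊$236,709 × 150%/9⌋ = $39,451; SL = ⌊$219,309/9⌋ = $24,367 → take DB $39,451. Book value $197,258.
Year 2: DB = ⌊$197,258 × 150%/9⌋ = $32,876; SL = ⌊$179,858/8⌋ = $22,482 → take DB $32,876. Book value $164,382.
Year 3: DB = ⌊$164,382 × 150%/9⌋ = $27,397; SL = ⌊$146,982/7⌋ = $20,997 → take DB $27,397. Book value $136,985.
Year 4: DB = ⌊$136,985 × 150%/9⌋ = $22,830; SL = ⌊$119,585/6⌋ = $19,930 → take DB $22,830. Book value $114,155.
Year 5: DB = ⌊$114,155 × 150%/9⌋ = $19,025; SL = ⌊$96,755/5⌋ = $19,351 → take SL $19,351. Book value $94,804.
Year 6: DB = ⌊$94,804 × 150%/9⌋ = $15,800; SL = ⌊$77,404/4⌋ = $19,351 → take SL $19,351. Book value $75,453.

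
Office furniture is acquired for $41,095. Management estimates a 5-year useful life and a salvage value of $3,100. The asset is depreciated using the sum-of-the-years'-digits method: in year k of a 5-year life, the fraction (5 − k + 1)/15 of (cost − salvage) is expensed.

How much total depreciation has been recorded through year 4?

$35,462

Depreciable base = $41,095 − $3,100 = $37,995.
Sum of the years' digits = 5+4+3+2+1 = 15.
Year 1: $37,995 × 5/15 = $12,665. Book value $28,430.
Year 2: $37,995 × 4/15 = $10,132. Book value $18,298.
Year 3: $37,995 × 3/15 = $7,599. Book value $10,699.
Year 4: $37,995 × 2/15 = $5,066. Book value $5,633.
Accumulated through year 4 = $41,095 − $5,633 = $35,462.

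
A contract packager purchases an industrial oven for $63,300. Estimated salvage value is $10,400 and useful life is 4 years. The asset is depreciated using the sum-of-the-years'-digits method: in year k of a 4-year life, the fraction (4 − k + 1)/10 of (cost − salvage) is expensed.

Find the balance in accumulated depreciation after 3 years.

Depreciable base = $63,300 − $10,400 = $52,900.
Sum of the years' digits = 4+3+2+1 = 10.
Year 1: $52,900 × 4/10 = $21,160. Book value $42,140.
Year 2: $52,900 × 3/10 = $15,870. Book value $26,270.
Year 3: $52,900 × 2/10 = $10,580. Book value $15,690.
Accumulated through year 3 = $63,300 − $15,690 = $47,610.

$47,610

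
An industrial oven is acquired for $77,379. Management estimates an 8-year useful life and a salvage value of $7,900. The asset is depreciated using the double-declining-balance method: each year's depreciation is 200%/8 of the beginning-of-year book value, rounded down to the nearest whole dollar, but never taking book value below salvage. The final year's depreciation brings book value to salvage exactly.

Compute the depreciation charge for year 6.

Depreciable base = $77,379 − $7,900 = $69,479.
Year 1: ⌊$77,379 × 200%/8⌋ = $19,344. Book value $58,035.
Year 2: ⌊$58,035 × 200%/8⌋ = $14,508. Book value $43,527.
Year 3: ⌊$43,527 × 200%/8⌋ = $10,881. Book value $32,646.
Year 4: ⌊$32,646 × 200%/8⌋ = $8,161. Book value $24,485.
Year 5: ⌊$24,485 × 200%/8⌋ = $6,121. Book value $18,364.
Year 6: ⌊$18,364 × 200%/8⌋ = $4,591. Book value $13,773.

$4,591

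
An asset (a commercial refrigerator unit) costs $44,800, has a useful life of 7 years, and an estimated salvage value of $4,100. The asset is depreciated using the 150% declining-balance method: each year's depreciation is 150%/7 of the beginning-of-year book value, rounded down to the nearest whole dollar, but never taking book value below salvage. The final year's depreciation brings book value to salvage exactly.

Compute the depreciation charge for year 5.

Depreciable base = $44,800 − $4,100 = $40,700.
Year 1: ⌊$44,800 × 150%/7⌋ = $9,600. Book value $35,200.
Year 2: ⌊$35,200 × 150%/7⌋ = $7,542. Book value $27,658.
Year 3: ⌊$27,658 × 150%/7⌋ = $5,926. Book value $21,732.
Year 4: ⌊$21,732 × 150%/7⌋ = $4,656. Book value $17,076.
Year 5: ⌊$17,076 × 150%/7⌋ = $3,659. Book value $13,417.

$3,659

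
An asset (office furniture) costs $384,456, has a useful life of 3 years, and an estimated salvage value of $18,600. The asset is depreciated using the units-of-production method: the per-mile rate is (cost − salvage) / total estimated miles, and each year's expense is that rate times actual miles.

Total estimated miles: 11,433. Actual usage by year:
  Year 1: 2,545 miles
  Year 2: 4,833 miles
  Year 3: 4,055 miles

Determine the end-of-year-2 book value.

$148,360

Depreciable base = $384,456 − $18,600 = $365,856.
Rate = $365,856 / 11,433 miles = $32 per mile.
Year 1: 2,545 × $32 = $81,440. Book value $303,016.
Year 2: 4,833 × $32 = $154,656. Book value $148,360.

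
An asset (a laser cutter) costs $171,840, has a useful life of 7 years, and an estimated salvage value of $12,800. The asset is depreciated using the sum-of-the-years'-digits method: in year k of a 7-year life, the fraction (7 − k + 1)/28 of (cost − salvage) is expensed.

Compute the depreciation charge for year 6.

$11,360

Depreciable base = $171,840 − $12,800 = $159,040.
Sum of the years' digits = 7+6+5+4+3+2+1 = 28.
Year 1: $159,040 × 7/28 = $39,760. Book value $132,080.
Year 2: $159,040 × 6/28 = $34,080. Book value $98,000.
Year 3: $159,040 × 5/28 = $28,400. Book value $69,600.
Year 4: $159,040 × 4/28 = $22,720. Book value $46,880.
Year 5: $159,040 × 3/28 = $17,040. Book value $29,840.
Year 6: $159,040 × 2/28 = $11,360. Book value $18,480.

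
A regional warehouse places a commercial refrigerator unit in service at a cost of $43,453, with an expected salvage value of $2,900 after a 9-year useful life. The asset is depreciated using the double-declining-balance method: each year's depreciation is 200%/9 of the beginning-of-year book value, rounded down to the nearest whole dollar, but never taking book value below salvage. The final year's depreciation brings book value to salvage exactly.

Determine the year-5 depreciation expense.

Depreciable base = $43,453 − $2,900 = $40,553.
Year 1: ⌊$43,453 × 200%/9⌋ = $9,656. Book value $33,797.
Year 2: ⌊$33,797 × 200%/9⌋ = $7,510. Book value $26,287.
Year 3: ⌊$26,287 × 200%/9⌋ = $5,841. Book value $20,446.
Year 4: ⌊$20,446 × 200%/9⌋ = $4,543. Book value $15,903.
Year 5: ⌊$15,903 × 200%/9⌋ = $3,534. Book value $12,369.

$3,534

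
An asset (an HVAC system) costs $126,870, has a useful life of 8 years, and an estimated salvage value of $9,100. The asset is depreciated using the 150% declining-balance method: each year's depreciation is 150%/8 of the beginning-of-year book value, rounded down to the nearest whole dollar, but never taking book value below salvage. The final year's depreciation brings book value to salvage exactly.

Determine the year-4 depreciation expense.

Depreciable base = $126,870 − $9,100 = $117,770.
Year 1: ⌊$126,870 × 150%/8⌋ = $23,788. Book value $103,082.
Year 2: ⌊$103,082 × 150%/8⌋ = $19,327. Book value $83,755.
Year 3: ⌊$83,755 × 150%/8⌋ = $15,704. Book value $68,051.
Year 4: ⌊$68,051 × 150%/8⌋ = $12,759. Book value $55,292.

$12,759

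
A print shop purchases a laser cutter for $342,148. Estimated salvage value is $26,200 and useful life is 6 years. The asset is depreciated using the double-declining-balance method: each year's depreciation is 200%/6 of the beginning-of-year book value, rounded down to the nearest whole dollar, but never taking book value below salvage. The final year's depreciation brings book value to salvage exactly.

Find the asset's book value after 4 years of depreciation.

$67,586

Depreciable base = $342,148 − $26,200 = $315,948.
Year 1: ⌊$342,148 × 200%/6⌋ = $114,049. Book value $228,099.
Year 2: ⌊$228,099 × 200%/6⌋ = $76,033. Book value $152,066.
Year 3: ⌊$152,066 × 200%/6⌋ = $50,688. Book value $101,378.
Year 4: ⌊$101,378 × 200%/6⌋ = $33,792. Book value $67,586.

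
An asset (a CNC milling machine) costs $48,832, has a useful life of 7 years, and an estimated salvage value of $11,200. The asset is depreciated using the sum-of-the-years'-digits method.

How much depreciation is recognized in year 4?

Depreciable base = $48,832 − $11,200 = $37,632.
Sum of the years' digits = 7+6+5+4+3+2+1 = 28.
Year 1: $37,632 × 7/28 = $9,408. Book value $39,424.
Year 2: $37,632 × 6/28 = $8,064. Book value $31,360.
Year 3: $37,632 × 5/28 = $6,720. Book value $24,640.
Year 4: $37,632 × 4/28 = $5,376. Book value $19,264.

$5,376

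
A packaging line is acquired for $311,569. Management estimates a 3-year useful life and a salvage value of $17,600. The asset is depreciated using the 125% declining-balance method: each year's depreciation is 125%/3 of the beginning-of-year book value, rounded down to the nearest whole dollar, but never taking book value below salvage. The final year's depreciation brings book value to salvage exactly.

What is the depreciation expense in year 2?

$75,728

Depreciable base = $311,569 − $17,600 = $293,969.
Year 1: ⌊$311,569 × 125%/3⌋ = $129,820. Book value $181,749.
Year 2: ⌊$181,749 × 125%/3⌋ = $75,728. Book value $106,021.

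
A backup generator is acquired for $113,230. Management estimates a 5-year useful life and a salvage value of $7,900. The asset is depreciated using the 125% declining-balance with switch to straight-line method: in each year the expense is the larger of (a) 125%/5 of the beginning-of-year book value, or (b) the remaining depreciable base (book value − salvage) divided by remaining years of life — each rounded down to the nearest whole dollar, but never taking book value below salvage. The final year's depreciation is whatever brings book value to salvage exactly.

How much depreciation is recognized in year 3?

$18,597

Depreciable base = $113,230 − $7,900 = $105,330.
Year 1: DB = ⌊$113,230 × 125%/5⌋ = $28,307; SL = ⌊$105,330/5⌋ = $21,066 → take DB $28,307. Book value $84,923.
Year 2: DB = ⌊$84,923 × 125%/5⌋ = $21,230; SL = ⌊$77,023/4⌋ = $19,255 → take DB $21,230. Book value $63,693.
Year 3: DB = ⌊$63,693 × 125%/5⌋ = $15,923; SL = ⌊$55,793/3⌋ = $18,597 → take SL $18,597. Book value $45,096.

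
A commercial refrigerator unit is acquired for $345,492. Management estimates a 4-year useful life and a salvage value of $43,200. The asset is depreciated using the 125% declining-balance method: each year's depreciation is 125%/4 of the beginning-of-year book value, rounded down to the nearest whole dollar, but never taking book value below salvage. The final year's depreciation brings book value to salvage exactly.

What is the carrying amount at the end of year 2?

$163,300

Depreciable base = $345,492 − $43,200 = $302,292.
Year 1: ⌊$345,492 × 125%/4⌋ = $107,966. Book value $237,526.
Year 2: ⌊$237,526 × 125%/4⌋ = $74,226. Book value $163,300.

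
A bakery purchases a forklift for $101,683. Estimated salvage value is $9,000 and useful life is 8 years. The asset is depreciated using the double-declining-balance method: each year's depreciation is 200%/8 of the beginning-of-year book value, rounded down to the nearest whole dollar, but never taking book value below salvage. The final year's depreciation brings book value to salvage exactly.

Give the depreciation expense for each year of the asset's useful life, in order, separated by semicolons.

Depreciable base = $101,683 − $9,000 = $92,683.
Year 1: ⌊$101,683 × 200%/8⌋ = $25,420. Book value $76,263.
Year 2: ⌊$76,263 × 200%/8⌋ = $19,065. Book value $57,198.
Year 3: ⌊$57,198 × 200%/8⌋ = $14,299. Book value $42,899.
Year 4: ⌊$42,899 × 200%/8⌋ = $10,724. Book value $32,175.
Year 5: ⌊$32,175 × 200%/8⌋ = $8,043. Book value $24,132.
Year 6: ⌊$24,132 × 200%/8⌋ = $6,033. Book value $18,099.
Year 7: ⌊$18,099 × 200%/8⌋ = $4,524. Book value $13,575.
Year 8 (final): $13,575 − $9,000 = $4,575. Book value $9,000.

$25,420; $19,065; $14,299; $10,724; $8,043; $6,033; $4,524; $4,575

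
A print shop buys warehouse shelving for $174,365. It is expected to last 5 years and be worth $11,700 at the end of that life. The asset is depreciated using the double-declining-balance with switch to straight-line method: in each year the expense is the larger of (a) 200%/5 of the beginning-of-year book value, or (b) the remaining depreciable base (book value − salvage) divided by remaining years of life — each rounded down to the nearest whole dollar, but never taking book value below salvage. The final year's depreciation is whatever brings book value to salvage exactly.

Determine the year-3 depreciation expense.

Depreciable base = $174,365 − $11,700 = $162,665.
Year 1: DB = ⌊$174,365 × 200%/5⌋ = $69,746; SL = ⌊$162,665/5⌋ = $32,533 → take DB $69,746. Book value $104,619.
Year 2: DB = ⌊$104,619 × 200%/5⌋ = $41,847; SL = ⌊$92,919/4⌋ = $23,229 → take DB $41,847. Book value $62,772.
Year 3: DB = ⌊$62,772 × 200%/5⌋ = $25,108; SL = ⌊$51,072/3⌋ = $17,024 → take DB $25,108. Book value $37,664.

$25,108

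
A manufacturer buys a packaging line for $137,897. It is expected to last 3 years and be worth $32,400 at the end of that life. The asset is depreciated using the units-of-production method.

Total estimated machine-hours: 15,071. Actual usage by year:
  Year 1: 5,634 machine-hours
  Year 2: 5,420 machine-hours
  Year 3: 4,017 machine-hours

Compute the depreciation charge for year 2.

$37,940

Depreciable base = $137,897 − $32,400 = $105,497.
Rate = $105,497 / 15,071 machine-hours = $7 per machine-hour.
Year 1: 5,634 × $7 = $39,438. Book value $98,459.
Year 2: 5,420 × $7 = $37,940. Book value $60,519.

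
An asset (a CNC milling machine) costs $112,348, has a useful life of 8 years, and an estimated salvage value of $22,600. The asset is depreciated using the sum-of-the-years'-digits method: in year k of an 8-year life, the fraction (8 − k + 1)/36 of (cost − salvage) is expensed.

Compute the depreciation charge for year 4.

Depreciable base = $112,348 − $22,600 = $89,748.
Sum of the years' digits = 8+7+6+5+4+3+2+1 = 36.
Year 1: $89,748 × 8/36 = $19,944. Book value $92,404.
Year 2: $89,748 × 7/36 = $17,451. Book value $74,953.
Year 3: $89,748 × 6/36 = $14,958. Book value $59,995.
Year 4: $89,748 × 5/36 = $12,465. Book value $47,530.

$12,465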